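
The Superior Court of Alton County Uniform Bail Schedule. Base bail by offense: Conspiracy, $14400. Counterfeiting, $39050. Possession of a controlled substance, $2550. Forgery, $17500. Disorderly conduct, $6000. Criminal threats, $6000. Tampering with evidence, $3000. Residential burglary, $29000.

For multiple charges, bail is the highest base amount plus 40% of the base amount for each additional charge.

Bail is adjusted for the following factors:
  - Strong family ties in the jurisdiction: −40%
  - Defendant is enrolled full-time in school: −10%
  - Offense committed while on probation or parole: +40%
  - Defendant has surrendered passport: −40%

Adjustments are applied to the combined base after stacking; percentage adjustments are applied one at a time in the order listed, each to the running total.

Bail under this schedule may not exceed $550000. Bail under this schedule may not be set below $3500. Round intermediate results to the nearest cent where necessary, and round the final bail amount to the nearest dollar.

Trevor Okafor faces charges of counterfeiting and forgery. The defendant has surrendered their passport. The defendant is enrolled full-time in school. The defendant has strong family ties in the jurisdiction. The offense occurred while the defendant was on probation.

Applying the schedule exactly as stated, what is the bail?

Base amounts from the schedule: counterfeiting $39050; forgery $17500.
Stacking rule: highest base plus 40% of each additional charge. Highest is counterfeiting at $39050. Additional: $17500 × 40% = $7000. Combined base = $39050 + $7000 = $46050.
Strong family ties in the jurisdiction (−40%): $46050 × 0.6 = $27630.
Defendant is enrolled full-time in school (−10%): $27630 × 0.9 = $24867.
Offense committed while on probation or parole (+40%): $24867 × 1.4 = $34813.80.
Defendant has surrendered passport (−40%): $34813.80 × 0.6 = $20888.28.
$20888.28 is within the $550000 maximum.
$20888.28 is at or above the $3500 minimum.
Rounded to the nearest dollar: $20888.

$20888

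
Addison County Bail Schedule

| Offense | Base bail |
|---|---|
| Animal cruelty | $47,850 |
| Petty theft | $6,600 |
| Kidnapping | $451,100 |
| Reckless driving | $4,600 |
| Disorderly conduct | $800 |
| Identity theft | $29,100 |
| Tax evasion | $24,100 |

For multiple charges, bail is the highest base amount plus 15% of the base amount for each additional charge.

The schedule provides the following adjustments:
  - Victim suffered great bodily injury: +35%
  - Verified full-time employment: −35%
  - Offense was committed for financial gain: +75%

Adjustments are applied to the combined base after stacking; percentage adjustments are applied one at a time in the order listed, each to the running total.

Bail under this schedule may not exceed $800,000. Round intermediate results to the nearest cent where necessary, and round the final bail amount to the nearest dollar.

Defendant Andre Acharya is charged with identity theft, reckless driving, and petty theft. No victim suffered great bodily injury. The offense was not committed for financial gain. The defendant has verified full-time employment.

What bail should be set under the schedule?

Base amounts from the schedule: identity theft $29,100; reckless driving $4,600; petty theft $6,600.
Stacking rule: highest base plus 15% of each additional charge. Highest is identity theft at $29,100. Additional: $4,600 × 15% = $690; $6,600 × 15% = $990. Combined base = $29,100 + $1,680 = $30,780.
Verified full-time employment (−35%): $30,780 × 0.65 = $20,007.
$20,007 is within the $800,000 maximum.

$20,007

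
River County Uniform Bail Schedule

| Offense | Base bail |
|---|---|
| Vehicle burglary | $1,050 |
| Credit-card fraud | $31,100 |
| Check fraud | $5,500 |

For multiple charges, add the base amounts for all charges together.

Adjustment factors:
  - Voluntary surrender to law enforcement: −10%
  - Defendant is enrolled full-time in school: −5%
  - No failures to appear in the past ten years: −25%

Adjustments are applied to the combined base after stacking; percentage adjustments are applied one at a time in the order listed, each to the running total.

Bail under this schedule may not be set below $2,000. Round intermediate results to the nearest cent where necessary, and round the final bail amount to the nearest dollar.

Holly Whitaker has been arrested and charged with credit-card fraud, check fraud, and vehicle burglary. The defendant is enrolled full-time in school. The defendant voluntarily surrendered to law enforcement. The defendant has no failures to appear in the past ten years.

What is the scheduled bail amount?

$24,143

Base amounts from the schedule: credit-card fraud $31,100; check fraud $5,500; vehicle burglary $1,050.
Stacking rule: sum of all bases. $31,100 + $5,500 + $1,050 = $37,650.
Voluntary surrender to law enforcement (−10%): $37,650 × 0.9 = $33,885.
Defendant is enrolled full-time in school (−5%): $33,885 × 0.95 = $32,190.75.
No failures to appear in the past ten years (−25%): $32,190.75 × 0.75 = $24,143.06.
$24,143.06 is at or above the $2,000 minimum.
Rounded to the nearest dollar: $24,143.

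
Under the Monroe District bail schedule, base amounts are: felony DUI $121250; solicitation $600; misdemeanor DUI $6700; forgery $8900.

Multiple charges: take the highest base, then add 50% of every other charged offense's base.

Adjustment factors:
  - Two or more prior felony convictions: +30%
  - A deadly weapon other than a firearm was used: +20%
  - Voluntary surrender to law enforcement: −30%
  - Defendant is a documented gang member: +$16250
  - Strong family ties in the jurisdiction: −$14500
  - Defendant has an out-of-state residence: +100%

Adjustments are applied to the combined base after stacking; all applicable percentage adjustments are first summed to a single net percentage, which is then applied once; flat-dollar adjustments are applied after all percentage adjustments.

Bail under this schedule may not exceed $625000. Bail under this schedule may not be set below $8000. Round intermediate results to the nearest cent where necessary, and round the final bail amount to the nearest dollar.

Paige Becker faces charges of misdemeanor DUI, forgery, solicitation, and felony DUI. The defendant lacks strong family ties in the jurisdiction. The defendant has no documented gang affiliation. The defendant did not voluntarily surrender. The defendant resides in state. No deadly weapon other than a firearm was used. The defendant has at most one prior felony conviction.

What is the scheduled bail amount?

Base amounts from the schedule: misdemeanor DUI $6700; forgery $8900; solicitation $600; felony DUI $121250.
Stacking rule: highest base plus 50% of each additional charge. Highest is felony DUI at $121250. Additional: $6700 × 50% = $3350; $8900 × 50% = $4450; $600 × 50% = $300. Combined base = $121250 + $8100 = $129350.
No adjustment factors apply to this defendant.
$129350 is within the $625000 maximum.
$129350 is at or above the $8000 minimum.

$129350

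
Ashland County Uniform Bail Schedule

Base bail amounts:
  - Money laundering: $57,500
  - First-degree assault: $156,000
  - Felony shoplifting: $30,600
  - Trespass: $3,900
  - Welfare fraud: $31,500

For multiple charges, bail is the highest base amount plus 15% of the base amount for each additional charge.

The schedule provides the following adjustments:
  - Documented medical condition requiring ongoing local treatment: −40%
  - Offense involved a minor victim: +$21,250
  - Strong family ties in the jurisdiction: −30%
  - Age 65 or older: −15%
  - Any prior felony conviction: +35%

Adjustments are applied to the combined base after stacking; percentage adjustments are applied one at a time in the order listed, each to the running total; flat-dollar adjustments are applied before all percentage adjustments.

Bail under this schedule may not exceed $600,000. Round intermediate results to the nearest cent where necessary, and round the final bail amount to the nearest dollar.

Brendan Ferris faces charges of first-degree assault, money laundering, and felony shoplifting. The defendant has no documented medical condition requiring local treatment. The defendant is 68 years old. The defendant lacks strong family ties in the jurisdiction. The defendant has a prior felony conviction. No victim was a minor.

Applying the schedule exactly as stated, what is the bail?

Base amounts from the schedule: first-degree assault $156,000; money laundering $57,500; felony shoplifting $30,600.
Stacking rule: highest base plus 15% of each additional charge. Highest is first-degree assault at $156,000. Additional: $57,500 × 15% = $8,625; $30,600 × 15% = $4,590. Combined base = $156,000 + $13,215 = $169,215.
Age 65 or older (−15%): $169,215 × 0.85 = $143,832.75.
Any prior felony conviction (+35%): $143,832.75 × 1.35 = $194,174.21.
$194,174.21 is within the $600,000 maximum.
Rounded to the nearest dollar: $194,174.

$194,174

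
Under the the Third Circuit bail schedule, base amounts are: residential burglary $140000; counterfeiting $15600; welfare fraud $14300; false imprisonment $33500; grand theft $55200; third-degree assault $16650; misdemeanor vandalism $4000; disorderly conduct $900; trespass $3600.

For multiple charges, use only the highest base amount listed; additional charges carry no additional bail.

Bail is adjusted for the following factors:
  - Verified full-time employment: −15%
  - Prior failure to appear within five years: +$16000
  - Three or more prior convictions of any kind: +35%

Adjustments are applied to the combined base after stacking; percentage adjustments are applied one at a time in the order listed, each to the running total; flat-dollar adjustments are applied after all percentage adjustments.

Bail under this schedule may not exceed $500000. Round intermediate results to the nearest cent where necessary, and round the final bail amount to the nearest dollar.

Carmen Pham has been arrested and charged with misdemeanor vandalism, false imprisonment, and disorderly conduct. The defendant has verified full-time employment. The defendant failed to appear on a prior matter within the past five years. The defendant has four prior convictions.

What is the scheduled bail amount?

$54441

Base amounts from the schedule: misdemeanor vandalism $4000; false imprisonment $33500; disorderly conduct $900.
Stacking rule: use the highest base only. Highest is false imprisonment at $33500. Combined base = $33500.
Verified full-time employment (−15%): $33500 × 0.85 = $28475.
Three or more prior convictions of any kind (+35%): $28475 × 1.35 = $38441.25.
Prior failure to appear within five years (+$16000 flat): $38441.25 + $16000 = $54441.25.
$54441.25 is within the $500000 maximum.
Rounded to the nearest dollar: $54441.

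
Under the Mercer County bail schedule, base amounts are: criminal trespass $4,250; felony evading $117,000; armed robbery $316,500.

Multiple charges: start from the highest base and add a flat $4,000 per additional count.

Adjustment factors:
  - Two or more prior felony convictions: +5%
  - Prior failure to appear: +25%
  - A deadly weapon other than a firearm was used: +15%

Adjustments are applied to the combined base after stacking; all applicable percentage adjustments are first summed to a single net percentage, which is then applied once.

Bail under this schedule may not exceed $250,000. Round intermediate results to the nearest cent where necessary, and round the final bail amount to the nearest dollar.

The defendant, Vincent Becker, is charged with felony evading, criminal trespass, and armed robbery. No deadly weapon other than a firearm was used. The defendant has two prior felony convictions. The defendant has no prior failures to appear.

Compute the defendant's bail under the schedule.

$250,000

Base amounts from the schedule: felony evading $117,000; criminal trespass $4,250; armed robbery $316,500.
Stacking rule: highest base plus $4,000 per additional charge. Highest is armed robbery at $316,500; 2 additional charges → +$8,000. Combined base = $324,500.
Two or more prior felony convictions (+5%): $324,500 × 1.05 = $340,725.
Result $340,725 exceeds the maximum of $250,000; bail is capped at $250,000.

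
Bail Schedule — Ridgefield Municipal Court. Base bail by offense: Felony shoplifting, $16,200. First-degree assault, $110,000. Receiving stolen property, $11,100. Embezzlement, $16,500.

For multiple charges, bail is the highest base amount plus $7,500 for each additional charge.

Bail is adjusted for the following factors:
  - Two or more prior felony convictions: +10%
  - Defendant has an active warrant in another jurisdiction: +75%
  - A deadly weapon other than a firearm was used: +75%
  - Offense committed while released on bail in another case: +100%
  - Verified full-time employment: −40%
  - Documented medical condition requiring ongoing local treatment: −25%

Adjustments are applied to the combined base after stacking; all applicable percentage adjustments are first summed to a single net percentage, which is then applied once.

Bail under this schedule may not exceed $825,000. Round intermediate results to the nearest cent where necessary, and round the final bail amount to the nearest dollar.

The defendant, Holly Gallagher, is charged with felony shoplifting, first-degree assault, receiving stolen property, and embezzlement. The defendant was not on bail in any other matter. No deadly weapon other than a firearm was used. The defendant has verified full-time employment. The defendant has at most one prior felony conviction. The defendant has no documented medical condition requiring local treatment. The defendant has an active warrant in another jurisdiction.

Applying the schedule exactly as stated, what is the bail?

Base amounts from the schedule: felony shoplifting $16,200; first-degree assault $110,000; receiving stolen property $11,100; embezzlement $16,500.
Stacking rule: highest base plus $7,500 per additional charge. Highest is first-degree assault at $110,000; 3 additional charges → +$22,500. Combined base = $132,500.
Net percentage adjustment: +75% −40% = +35%. $132,500 × 1.35 = $178,875.
$178,875 is within the $825,000 maximum.

$178,875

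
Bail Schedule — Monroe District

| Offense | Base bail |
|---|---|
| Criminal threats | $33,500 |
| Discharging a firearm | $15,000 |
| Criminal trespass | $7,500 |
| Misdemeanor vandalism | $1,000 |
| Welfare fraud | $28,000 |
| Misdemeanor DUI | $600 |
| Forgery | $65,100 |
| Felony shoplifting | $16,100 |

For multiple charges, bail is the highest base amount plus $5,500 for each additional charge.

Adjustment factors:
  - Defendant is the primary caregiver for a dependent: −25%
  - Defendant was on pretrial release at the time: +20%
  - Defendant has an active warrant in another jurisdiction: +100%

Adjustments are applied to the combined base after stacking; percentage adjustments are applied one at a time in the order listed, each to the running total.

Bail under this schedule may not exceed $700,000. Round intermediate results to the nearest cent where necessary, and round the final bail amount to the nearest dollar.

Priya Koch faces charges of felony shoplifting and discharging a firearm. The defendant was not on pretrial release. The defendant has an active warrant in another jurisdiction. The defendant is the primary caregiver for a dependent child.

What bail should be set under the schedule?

$32,400

Base amounts from the schedule: felony shoplifting $16,100; discharging a firearm $15,000.
Stacking rule: highest base plus $5,500 per additional charge. Highest is felony shoplifting at $16,100; 1 additional charge → +$5,500. Combined base = $21,600.
Defendant is the primary caregiver for a dependent (−25%): $21,600 × 0.75 = $16,200.
Defendant has an active warrant in another jurisdiction (+100%): $16,200 × 2 = $32,400.
$32,400 is within the $700,000 maximum.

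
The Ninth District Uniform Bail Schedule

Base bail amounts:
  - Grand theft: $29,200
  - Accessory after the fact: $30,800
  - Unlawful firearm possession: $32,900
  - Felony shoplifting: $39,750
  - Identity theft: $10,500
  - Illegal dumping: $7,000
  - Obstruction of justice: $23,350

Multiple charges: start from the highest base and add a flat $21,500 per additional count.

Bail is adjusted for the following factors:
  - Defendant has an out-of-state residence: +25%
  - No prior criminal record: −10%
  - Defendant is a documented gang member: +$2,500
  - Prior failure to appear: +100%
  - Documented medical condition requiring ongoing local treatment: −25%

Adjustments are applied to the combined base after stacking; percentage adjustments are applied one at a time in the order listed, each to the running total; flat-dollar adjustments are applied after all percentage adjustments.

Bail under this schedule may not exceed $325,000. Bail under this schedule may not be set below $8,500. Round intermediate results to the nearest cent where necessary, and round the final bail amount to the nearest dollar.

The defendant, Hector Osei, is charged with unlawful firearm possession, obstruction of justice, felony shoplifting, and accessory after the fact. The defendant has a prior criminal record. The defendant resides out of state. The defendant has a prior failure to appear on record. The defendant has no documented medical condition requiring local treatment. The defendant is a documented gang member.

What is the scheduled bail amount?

Base amounts from the schedule: unlawful firearm possession $32,900; obstruction of justice $23,350; felony shoplifting $39,750; accessory after the fact $30,800.
Stacking rule: highest base plus $21,500 per additional charge. Highest is felony shoplifting at $39,750; 3 additional charges → +$64,500. Combined base = $104,250.
Defendant has an out-of-state residence (+25%): $104,250 × 1.25 = $130,312.50.
Prior failure to appear (+100%): $130,312.50 × 2 = $260,625.
Defendant is a documented gang member (+$2,500 flat): $260,625 + $2,500 = $263,125.
$263,125 is within the $325,000 maximum.
$263,125 is at or above the $8,500 minimum.

$263,125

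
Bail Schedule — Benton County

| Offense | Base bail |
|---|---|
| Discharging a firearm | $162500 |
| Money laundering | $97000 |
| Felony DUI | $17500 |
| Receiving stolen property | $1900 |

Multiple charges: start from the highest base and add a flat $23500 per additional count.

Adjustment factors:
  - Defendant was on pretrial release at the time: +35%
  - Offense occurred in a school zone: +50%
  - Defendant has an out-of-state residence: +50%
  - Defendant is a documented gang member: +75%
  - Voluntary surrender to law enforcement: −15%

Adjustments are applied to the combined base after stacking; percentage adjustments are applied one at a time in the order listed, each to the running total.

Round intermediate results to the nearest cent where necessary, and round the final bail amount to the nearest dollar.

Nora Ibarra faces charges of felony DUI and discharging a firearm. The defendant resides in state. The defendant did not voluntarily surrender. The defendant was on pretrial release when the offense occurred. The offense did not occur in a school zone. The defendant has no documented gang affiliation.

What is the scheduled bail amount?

$251100

Base amounts from the schedule: felony DUI $17500; discharging a firearm $162500.
Stacking rule: highest base plus $23500 per additional charge. Highest is discharging a firearm at $162500; 1 additional charge → +$23500. Combined base = $186000.
Defendant was on pretrial release at the time (+35%): $186000 × 1.35 = $251100.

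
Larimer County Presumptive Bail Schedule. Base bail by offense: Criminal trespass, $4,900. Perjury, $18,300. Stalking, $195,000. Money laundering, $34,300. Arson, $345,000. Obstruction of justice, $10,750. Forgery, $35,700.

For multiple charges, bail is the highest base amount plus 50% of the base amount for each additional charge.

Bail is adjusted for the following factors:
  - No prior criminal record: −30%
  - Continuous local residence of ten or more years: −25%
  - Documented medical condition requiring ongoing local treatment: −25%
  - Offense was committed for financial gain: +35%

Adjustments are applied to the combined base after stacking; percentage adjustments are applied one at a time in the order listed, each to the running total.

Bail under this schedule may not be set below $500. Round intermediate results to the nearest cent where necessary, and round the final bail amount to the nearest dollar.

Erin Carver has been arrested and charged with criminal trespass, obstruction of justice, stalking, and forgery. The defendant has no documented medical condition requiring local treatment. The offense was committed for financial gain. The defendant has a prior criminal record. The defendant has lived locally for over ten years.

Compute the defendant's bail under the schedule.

$223,433

Base amounts from the schedule: criminal trespass $4,900; obstruction of justice $10,750; stalking $195,000; forgery $35,700.
Stacking rule: highest base plus 50% of each additional charge. Highest is stalking at $195,000. Additional: $4,900 × 50% = $2,450; $10,750 × 50% = $5,375; $35,700 × 50% = $17,850. Combined base = $195,000 + $25,675 = $220,675.
Continuous local residence of ten or more years (−25%): $220,675 × 0.75 = $165,506.25.
Offense was committed for financial gain (+35%): $165,506.25 × 1.35 = $223,433.44.
$223,433.44 is at or above the $500 minimum.
Rounded to the nearest dollar: $223,433.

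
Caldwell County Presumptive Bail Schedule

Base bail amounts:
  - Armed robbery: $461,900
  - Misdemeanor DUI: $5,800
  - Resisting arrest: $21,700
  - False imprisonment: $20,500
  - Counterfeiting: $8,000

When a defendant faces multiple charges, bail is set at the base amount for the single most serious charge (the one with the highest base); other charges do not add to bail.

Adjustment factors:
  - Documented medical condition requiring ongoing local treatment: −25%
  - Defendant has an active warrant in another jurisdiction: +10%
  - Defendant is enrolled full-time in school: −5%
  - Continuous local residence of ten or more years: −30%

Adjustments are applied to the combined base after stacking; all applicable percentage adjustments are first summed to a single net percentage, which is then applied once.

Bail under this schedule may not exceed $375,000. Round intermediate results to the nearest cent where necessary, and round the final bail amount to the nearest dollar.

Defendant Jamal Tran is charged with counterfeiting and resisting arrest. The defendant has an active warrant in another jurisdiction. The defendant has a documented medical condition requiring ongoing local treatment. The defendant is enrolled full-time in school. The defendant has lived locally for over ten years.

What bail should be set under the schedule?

Base amounts from the schedule: counterfeiting $8,000; resisting arrest $21,700.
Stacking rule: use the highest base only. Highest is resisting arrest at $21,700. Combined base = $21,700.
Net percentage adjustment: −25% +10% −5% −30% = −50%. $21,700 × 0.5 = $10,850.
$10,850 is within the $375,000 maximum.

$10,850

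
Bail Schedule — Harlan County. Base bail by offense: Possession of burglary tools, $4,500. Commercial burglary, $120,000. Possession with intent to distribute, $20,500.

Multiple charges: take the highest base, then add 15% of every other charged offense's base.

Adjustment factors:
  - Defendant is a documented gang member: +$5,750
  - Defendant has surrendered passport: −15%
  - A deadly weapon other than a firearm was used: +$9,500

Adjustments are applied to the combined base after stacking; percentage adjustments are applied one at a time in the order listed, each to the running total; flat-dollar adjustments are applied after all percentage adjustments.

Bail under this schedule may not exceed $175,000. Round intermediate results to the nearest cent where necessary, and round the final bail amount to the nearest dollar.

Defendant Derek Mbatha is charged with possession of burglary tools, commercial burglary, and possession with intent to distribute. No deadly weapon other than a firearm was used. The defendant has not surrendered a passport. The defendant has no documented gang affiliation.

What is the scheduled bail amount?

Base amounts from the schedule: possession of burglary tools $4,500; commercial burglary $120,000; possession with intent to distribute $20,500.
Stacking rule: highest base plus 15% of each additional charge. Highest is commercial burglary at $120,000. Additional: $4,500 × 15% = $675; $20,500 × 15% = $3,075. Combined base = $120,000 + $3,750 = $123,750.
No adjustment factors apply to this defendant.
$123,750 is within the $175,000 maximum.

$123,750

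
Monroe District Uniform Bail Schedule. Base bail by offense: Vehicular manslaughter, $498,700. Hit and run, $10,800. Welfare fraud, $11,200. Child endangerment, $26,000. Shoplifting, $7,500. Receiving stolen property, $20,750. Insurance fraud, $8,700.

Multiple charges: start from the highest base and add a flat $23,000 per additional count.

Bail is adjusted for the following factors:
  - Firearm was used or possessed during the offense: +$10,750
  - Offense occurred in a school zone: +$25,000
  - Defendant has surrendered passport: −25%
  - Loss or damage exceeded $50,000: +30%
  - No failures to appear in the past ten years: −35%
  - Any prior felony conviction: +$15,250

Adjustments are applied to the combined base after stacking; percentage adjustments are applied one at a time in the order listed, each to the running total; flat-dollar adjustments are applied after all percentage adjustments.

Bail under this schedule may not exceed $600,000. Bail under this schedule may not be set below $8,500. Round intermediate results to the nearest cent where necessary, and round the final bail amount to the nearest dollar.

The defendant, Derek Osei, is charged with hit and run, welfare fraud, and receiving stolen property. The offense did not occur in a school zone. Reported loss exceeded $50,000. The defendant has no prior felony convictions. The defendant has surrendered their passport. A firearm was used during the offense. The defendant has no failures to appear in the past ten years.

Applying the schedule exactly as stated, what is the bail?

Base amounts from the schedule: hit and run $10,800; welfare fraud $11,200; receiving stolen property $20,750.
Stacking rule: highest base plus $23,000 per additional charge. Highest is receiving stolen property at $20,750; 2 additional charges → +$46,000. Combined base = $66,750.
Defendant has surrendered passport (−25%): $66,750 × 0.75 = $50,062.50.
Loss or damage exceeded $50,000 (+30%): $50,062.50 × 1.3 = $65,081.25.
No failures to appear in the past ten years (−35%): $65,081.25 × 0.65 = $42,302.81.
Firearm was used or possessed during the offense (+$10,750 flat): $42,302.81 + $10,750 = $53,052.81.
$53,052.81 is within the $600,000 maximum.
$53,052.81 is at or above the $8,500 minimum.
Rounded to the nearest dollar: $53,053.

$53,053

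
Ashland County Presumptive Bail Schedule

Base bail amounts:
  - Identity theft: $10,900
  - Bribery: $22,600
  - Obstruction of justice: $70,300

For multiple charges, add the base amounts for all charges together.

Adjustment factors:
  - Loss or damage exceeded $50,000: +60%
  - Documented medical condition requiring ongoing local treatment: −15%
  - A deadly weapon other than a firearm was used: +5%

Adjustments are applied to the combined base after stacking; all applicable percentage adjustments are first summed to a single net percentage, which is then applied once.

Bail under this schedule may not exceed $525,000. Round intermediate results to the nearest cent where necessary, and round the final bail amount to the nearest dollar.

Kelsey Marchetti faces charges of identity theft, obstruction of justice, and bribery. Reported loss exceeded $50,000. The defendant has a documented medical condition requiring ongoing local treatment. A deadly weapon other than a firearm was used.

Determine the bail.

Base amounts from the schedule: identity theft $10,900; obstruction of justice $70,300; bribery $22,600.
Stacking rule: sum of all bases. $10,900 + $70,300 + $22,600 = $103,800.
Net percentage adjustment: +60% −15% +5% = +50%. $103,800 × 1.5 = $155,700.
$155,700 is within the $525,000 maximum.

$155,700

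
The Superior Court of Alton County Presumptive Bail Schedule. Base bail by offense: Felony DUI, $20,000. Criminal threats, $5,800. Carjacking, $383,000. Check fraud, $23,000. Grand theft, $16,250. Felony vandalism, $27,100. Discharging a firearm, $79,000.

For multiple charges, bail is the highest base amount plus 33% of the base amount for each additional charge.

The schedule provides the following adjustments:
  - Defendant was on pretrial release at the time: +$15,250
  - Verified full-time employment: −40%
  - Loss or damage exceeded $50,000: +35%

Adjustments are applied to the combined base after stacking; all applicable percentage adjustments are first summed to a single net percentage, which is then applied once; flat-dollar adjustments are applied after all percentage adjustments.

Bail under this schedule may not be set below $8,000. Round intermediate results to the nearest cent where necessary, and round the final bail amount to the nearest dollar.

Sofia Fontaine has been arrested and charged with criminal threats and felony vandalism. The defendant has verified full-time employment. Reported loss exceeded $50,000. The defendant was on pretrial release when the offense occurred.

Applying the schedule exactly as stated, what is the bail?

$42,813

Base amounts from the schedule: criminal threats $5,800; felony vandalism $27,100.
Stacking rule: highest base plus 33% of each additional charge. Highest is felony vandalism at $27,100. Additional: $5,800 × 33% = $1,914. Combined base = $27,100 + $1,914 = $29,014.
Net percentage adjustment: −40% +35% = −5%. $29,014 × 0.95 = $27,563.30.
Defendant was on pretrial release at the time (+$15,250 flat): $27,563.30 + $15,250 = $42,813.30.
$42,813.30 is at or above the $8,000 minimum.
Rounded to the nearest dollar: $42,813.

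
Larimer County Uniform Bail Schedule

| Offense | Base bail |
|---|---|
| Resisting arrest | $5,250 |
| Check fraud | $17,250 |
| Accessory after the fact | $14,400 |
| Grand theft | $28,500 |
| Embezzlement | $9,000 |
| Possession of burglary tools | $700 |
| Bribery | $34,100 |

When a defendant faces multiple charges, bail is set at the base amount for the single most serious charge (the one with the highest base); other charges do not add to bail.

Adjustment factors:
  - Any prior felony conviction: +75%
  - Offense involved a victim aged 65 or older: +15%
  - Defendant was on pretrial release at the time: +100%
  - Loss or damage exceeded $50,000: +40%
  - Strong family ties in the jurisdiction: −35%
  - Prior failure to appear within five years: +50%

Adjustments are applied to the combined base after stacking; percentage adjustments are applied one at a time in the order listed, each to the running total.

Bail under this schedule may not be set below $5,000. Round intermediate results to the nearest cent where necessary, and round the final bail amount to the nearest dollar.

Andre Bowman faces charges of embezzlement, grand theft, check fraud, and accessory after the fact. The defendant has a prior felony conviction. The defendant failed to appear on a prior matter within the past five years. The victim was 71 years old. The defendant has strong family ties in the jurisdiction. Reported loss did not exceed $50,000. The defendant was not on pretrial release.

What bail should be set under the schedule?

Base amounts from the schedule: embezzlement $9,000; grand theft $28,500; check fraud $17,250; accessory after the fact $14,400.
Stacking rule: use the highest base only. Highest is grand theft at $28,500. Combined base = $28,500.
Any prior felony conviction (+75%): $28,500 × 1.75 = $49,875.
Offense involved a victim aged 65 or older (+15%): $49,875 × 1.15 = $57,356.25.
Strong family ties in the jurisdiction (−35%): $57,356.25 × 0.65 = $37,281.56.
Prior failure to appear within five years (+50%): $37,281.56 × 1.5 = $55,922.34.
$55,922.34 is at or above the $5,000 minimum.
Rounded to the nearest dollar: $55,922.

$55,922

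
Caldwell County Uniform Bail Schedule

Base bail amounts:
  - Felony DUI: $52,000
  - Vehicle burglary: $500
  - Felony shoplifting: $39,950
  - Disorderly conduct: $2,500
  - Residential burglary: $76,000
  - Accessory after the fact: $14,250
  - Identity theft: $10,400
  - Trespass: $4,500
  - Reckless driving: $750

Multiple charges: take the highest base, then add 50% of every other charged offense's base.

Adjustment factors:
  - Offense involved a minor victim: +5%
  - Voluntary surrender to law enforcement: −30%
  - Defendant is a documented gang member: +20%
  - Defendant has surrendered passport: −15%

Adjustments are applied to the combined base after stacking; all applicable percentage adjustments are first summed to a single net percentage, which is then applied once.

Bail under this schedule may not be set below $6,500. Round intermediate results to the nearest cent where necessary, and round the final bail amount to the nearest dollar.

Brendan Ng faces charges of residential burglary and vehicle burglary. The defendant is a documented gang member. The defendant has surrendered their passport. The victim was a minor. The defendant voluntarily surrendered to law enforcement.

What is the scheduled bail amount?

$61,000

Base amounts from the schedule: residential burglary $76,000; vehicle burglary $500.
Stacking rule: highest base plus 50% of each additional charge. Highest is residential burglary at $76,000. Additional: $500 × 50% = $250. Combined base = $76,000 + $250 = $76,250.
Net percentage adjustment: +5% −30% +20% −15% = −20%. $76,250 × 0.8 = $61,000.
$61,000 is at or above the $6,500 minimum.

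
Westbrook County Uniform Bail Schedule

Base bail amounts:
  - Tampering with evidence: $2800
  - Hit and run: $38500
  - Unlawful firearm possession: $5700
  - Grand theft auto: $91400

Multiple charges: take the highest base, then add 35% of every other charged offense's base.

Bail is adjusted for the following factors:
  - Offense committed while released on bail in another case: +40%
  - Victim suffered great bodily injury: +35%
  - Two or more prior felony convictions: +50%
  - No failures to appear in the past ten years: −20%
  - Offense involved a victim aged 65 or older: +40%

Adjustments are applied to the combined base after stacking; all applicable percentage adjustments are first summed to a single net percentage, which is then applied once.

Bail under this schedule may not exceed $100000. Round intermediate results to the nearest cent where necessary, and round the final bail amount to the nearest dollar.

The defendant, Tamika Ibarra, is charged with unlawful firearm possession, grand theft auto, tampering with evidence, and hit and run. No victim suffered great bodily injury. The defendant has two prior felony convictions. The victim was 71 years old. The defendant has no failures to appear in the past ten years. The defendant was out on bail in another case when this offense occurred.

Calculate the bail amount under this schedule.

$100000

Base amounts from the schedule: unlawful firearm possession $5700; grand theft auto $91400; tampering with evidence $2800; hit and run $38500.
Stacking rule: highest base plus 35% of each additional charge. Highest is grand theft auto at $91400. Additional: $5700 × 35% = $1995; $2800 × 35% = $980; $38500 × 35% = $13475. Combined base = $91400 + $16450 = $107850.
Net percentage adjustment: +40% +50% −20% +40% = +110%. $107850 × 2.1 = $226485.
Result $226485 exceeds the maximum of $100000; bail is capped at $100000.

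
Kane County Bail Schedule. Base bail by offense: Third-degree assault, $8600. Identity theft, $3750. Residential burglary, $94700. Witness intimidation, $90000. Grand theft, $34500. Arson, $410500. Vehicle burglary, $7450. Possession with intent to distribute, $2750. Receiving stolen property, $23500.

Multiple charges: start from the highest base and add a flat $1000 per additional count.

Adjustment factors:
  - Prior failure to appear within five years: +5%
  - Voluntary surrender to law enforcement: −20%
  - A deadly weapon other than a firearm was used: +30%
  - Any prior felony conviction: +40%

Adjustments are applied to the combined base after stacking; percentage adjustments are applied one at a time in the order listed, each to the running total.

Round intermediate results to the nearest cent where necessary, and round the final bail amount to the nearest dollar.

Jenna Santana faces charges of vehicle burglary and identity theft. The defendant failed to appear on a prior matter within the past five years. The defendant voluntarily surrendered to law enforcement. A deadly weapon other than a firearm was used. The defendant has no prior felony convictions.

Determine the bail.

$9227

Base amounts from the schedule: vehicle burglary $7450; identity theft $3750.
Stacking rule: highest base plus $1000 per additional charge. Highest is vehicle burglary at $7450; 1 additional charge → +$1000. Combined base = $8450.
Prior failure to appear within five years (+5%): $8450 × 1.05 = $8872.50.
Voluntary surrender to law enforcement (−20%): $8872.50 × 0.8 = $7098.
A deadly weapon other than a firearm was used (+30%): $7098 × 1.3 = $9227.40.
Rounded to the nearest dollar: $9227.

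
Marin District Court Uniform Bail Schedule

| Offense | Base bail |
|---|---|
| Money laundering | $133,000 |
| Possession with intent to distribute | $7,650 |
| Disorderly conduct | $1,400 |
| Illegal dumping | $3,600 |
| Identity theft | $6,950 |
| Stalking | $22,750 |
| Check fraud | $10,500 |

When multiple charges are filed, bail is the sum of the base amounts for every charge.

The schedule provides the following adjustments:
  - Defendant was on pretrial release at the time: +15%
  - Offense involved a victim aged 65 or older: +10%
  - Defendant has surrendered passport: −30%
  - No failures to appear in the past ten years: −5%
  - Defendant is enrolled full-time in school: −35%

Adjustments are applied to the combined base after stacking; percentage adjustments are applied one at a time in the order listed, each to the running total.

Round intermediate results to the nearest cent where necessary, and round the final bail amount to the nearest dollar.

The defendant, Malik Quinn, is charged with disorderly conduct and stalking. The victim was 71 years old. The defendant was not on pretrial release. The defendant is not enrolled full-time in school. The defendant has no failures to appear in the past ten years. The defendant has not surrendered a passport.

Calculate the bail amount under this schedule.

Base amounts from the schedule: disorderly conduct $1,400; stalking $22,750.
Stacking rule: sum of all bases. $1,400 + $22,750 = $24,150.
Offense involved a victim aged 65 or older (+10%): $24,150 × 1.1 = $26,565.
No failures to appear in the past ten years (−5%): $26,565 × 0.95 = $25,236.75.
Rounded to the nearest dollar: $25,237.

$25,237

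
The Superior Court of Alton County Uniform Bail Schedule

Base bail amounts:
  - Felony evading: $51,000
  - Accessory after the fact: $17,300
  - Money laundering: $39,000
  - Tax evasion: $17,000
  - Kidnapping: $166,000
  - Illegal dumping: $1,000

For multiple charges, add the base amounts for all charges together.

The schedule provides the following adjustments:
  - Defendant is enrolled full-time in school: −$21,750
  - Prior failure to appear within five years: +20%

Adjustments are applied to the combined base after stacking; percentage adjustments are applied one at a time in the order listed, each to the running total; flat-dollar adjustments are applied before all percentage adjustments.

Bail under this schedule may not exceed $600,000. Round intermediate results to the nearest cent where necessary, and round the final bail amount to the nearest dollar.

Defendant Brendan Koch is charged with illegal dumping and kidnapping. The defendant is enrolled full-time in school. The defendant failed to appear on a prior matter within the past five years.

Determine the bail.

$174,300

Base amounts from the schedule: illegal dumping $1,000; kidnapping $166,000.
Stacking rule: sum of all bases. $1,000 + $166,000 = $167,000.
Defendant is enrolled full-time in school (−$21,750 flat): $167,000 − $21,750 = $145,250.
Prior failure to appear within five years (+20%): $145,250 × 1.2 = $174,300.
$174,300 is within the $600,000 maximum.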